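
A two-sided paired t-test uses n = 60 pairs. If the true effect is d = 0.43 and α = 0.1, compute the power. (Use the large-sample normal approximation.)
Power ≈ 0.95

Power calculation (paired t-test, normal approximation):
z_β = d · √n - z_{α/2}
z_β = 0.43 · √60 - 1.645
z_β = 0.43 · 7.746 - 1.645
z_β = 1.686

Power = Φ(z_β) = Φ(1.686) ≈ 0.954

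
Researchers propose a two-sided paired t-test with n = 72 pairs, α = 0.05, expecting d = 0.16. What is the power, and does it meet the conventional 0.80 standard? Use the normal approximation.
Power ≈ 0.27; the study is underpowered (power < 0.80)

Power calculation (paired t-test, normal approximation):
z_β = d · √n - z_{α/2}
z_β = 0.16 · √72 - 1.960
z_β = 0.16 · 8.485 - 1.960
z_β = -0.602

Power = Φ(z_β) = Φ(-0.602) ≈ 0.273

Effect size d = 0.16 is very small by Cohen's convention (0.2/0.5/0.8).

Threshold: power ≥ 0.80 is conventionally adequate.
Power ≈ 0.27 → the study is underpowered (power < 0.80).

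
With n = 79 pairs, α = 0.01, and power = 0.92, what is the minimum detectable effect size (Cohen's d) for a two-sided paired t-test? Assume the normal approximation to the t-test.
d ≈ 0.45

Minimum detectable effect (paired t-test, normal approximation):
d = (z_{α/2} + z_β) / √n
d = (2.576 + 1.405) / √79
d = 3.981 / 8.888
d ≈ 0.45

By Cohen's convention (0.2 small / 0.5 medium / 0.8 large): small effect.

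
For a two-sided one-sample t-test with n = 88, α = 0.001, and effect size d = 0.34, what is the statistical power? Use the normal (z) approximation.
Power ≈ 0.46

Power calculation (one-sample t-test, normal approximation):
z_β = d · √n - z_{α/2}
z_β = 0.34 · √88 - 3.291
z_β = 0.34 · 9.381 - 3.291
z_β = -0.101

Power = Φ(z_β) = Φ(-0.101) ≈ 0.460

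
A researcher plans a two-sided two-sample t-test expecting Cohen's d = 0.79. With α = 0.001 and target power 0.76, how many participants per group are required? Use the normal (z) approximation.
n = 52 per group

Sample size formula (two-sample t-test, normal approximation):
n = 2 · ((z_{α/2} + z_β) / d)²

z_{α/2} = 3.291 (for α = 0.001, two-sided)
z_β = 0.706 (for power = 0.76)
d = 0.79

n = 2 · ((3.291 + 0.706) / 0.79)²
n = 2 · (5.059)²
n ≈ 51.19
Round up to the next whole number: n = 52 per group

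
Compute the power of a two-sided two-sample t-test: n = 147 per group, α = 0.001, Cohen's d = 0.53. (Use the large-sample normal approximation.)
Power ≈ 0.89

Power calculation (two-sample t-test, normal approximation):
z_β = d · √(n/2) - z_{α/2}
z_β = 0.53 · √(147/2) - 3.291
z_β = 0.53 · 8.573 - 3.291
z_β = 1.253

Power = Φ(z_β) = Φ(1.253) ≈ 0.895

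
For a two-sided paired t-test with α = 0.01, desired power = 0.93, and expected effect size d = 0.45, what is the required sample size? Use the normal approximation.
n = 82 pairs

Sample size formula (paired t-test, normal approximation):
n = ((z_{α/2} + z_β) / d)²

z_{α/2} = 2.576 (for α = 0.01, two-sided)
z_β = 1.476 (for power = 0.93)
d = 0.45

n = ((2.576 + 1.476) / 0.45)²
n = (9.004)²
n ≈ 81.07
Round up to the next whole number: n = 82 pairs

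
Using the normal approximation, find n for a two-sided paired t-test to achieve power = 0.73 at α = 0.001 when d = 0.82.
n = 23 pairs

Sample size formula (paired t-test, normal approximation):
n = ((z_{α/2} + z_β) / d)²

z_{α/2} = 3.291 (for α = 0.001, two-sided)
z_β = 0.613 (for power = 0.73)
d = 0.82

n = ((3.291 + 0.613) / 0.82)²
n = (4.761)²
n ≈ 22.67
Round up to the next whole number: n = 23 pairs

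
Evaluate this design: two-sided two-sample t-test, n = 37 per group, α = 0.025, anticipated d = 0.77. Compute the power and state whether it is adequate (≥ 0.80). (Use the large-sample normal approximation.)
Power ≈ 0.86; the study is adequately powered (power ≥ 0.80)

Power calculation (two-sample t-test, normal approximation):
z_β = d · √(n/2) - z_{α/2}
z_β = 0.77 · √(37/2) - 2.241
z_β = 0.77 · 4.301 - 2.241
z_β = 1.070

Power = Φ(z_β) = Φ(1.070) ≈ 0.858

Effect size d = 0.77 is medium by Cohen's convention (0.2/0.5/0.8).

Threshold: power ≥ 0.80 is conventionally adequate.
Power ≈ 0.86 → the study is adequately powered (power ≥ 0.80).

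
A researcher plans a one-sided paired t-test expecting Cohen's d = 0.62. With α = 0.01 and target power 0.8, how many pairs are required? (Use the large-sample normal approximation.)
n = 27 pairs

Sample size formula (paired t-test, normal approximation):
n = ((z_α + z_β) / d)²

z_α = 2.326 (for α = 0.01, one-sided)
z_β = 0.842 (for power = 0.8)
d = 0.62

n = ((2.326 + 0.842) / 0.62)²
n = (5.110)²
n ≈ 26.11
Round up to the next whole number: n = 27 pairs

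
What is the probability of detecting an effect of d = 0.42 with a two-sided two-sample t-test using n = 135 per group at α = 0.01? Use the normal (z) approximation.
Power ≈ 0.81

Power calculation (two-sample t-test, normal approximation):
z_β = d · √(n/2) - z_{α/2}
z_β = 0.42 · √(135/2) - 2.576
z_β = 0.42 · 8.216 - 2.576
z_β = 0.875

Power = Φ(z_β) = Φ(0.875) ≈ 0.809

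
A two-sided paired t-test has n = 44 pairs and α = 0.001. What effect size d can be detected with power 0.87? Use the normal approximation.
d ≈ 0.67

Minimum detectable effect (paired t-test, normal approximation):
d = (z_{α/2} + z_β) / √n
d = (3.291 + 1.126) / √44
d = 4.417 / 6.633
d ≈ 0.67

By Cohen's convention (0.2 small / 0.5 medium / 0.8 large): medium effect.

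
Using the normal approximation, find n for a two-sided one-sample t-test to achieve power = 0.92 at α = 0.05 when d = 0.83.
n = 17

Sample size formula (one-sample t-test, normal approximation):
n = ((z_{α/2} + z_β) / d)²

z_{α/2} = 1.960 (for α = 0.05, two-sided)
z_β = 1.405 (for power = 0.92)
d = 0.83

n = ((1.960 + 1.405) / 0.83)²
n = (4.054)²
n ≈ 16.43
Round up to the next whole number: n = 17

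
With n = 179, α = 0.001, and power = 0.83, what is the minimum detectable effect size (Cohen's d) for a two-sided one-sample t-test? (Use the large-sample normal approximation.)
d ≈ 0.32

Minimum detectable effect (one-sample t-test, normal approximation):
d = (z_{α/2} + z_β) / √n
d = (3.291 + 0.954) / √179
d = 4.245 / 13.379
d ≈ 0.32

By Cohen's convention (0.2 small / 0.5 medium / 0.8 large): small effect.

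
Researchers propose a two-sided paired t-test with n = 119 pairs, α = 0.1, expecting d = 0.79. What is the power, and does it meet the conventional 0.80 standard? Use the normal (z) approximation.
Power ≈ 1.00; the study is adequately powered (power ≥ 0.80)

Power calculation (paired t-test, normal approximation):
z_β = d · √n - z_{α/2}
z_β = 0.79 · √119 - 1.645
z_β = 0.79 · 10.909 - 1.645
z_β = 6.973

Power = Φ(z_β) = Φ(6.973) ≈ 1.000

Effect size d = 0.79 is medium by Cohen's convention (0.2/0.5/0.8).

Threshold: power ≥ 0.80 is conventionally adequate.
Power ≈ 1.00 → the study is adequately powered (power ≥ 0.80).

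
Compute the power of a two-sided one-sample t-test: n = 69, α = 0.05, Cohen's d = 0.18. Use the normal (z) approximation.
Power ≈ 0.32

Power calculation (one-sample t-test, normal approximation):
z_β = d · √n - z_{α/2}
z_β = 0.18 · √69 - 1.960
z_β = 0.18 · 8.307 - 1.960
z_β = -0.465

Power = Φ(z_β) = Φ(-0.465) ≈ 0.321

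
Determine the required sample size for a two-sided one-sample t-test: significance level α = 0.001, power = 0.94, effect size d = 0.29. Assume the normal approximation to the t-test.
n = 280

Sample size formula (one-sample t-test, normal approximation):
n = ((z_{α/2} + z_β) / d)²

z_{α/2} = 3.291 (for α = 0.001, two-sided)
z_β = 1.555 (for power = 0.94)
d = 0.29

n = ((3.291 + 1.555) / 0.29)²
n = (16.710)²
n ≈ 279.22
Round up to the next whole number: n = 280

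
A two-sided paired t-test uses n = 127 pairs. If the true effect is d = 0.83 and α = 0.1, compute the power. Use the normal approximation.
Power ≈ 1.00

Power calculation (paired t-test, normal approximation):
z_β = d · √n - z_{α/2}
z_β = 0.83 · √127 - 1.645
z_β = 0.83 · 11.269 - 1.645
z_β = 7.709

Power = Φ(z_β) = Φ(7.709) ≈ 1.000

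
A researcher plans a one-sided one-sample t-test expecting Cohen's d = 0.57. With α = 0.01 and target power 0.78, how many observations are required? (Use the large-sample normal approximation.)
n = 30

Sample size formula (one-sample t-test, normal approximation):
n = ((z_α + z_β) / d)²

z_α = 2.326 (for α = 0.01, one-sided)
z_β = 0.772 (for power = 0.78)
d = 0.57

n = ((2.326 + 0.772) / 0.57)²
n = (5.435)²
n ≈ 29.54
Round up to the next whole number: n = 30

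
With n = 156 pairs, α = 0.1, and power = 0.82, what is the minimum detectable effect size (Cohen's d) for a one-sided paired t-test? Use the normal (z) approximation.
d ≈ 0.18

Minimum detectable effect (paired t-test, normal approximation):
d = (z_α + z_β) / √n
d = (1.282 + 0.915) / √156
d = 2.197 / 12.490
d ≈ 0.18

By Cohen's convention (0.2 small / 0.5 medium / 0.8 large): very small effect.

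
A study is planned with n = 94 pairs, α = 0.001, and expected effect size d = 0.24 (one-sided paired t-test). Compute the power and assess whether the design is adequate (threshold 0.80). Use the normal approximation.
Power ≈ 0.22; the study is underpowered (power < 0.80)

Power calculation (paired t-test, normal approximation):
z_β = d · √n - z_α
z_β = 0.24 · √94 - 3.090
z_β = 0.24 · 9.695 - 3.090
z_β = -0.763

Power = Φ(z_β) = Φ(-0.763) ≈ 0.223

Effect size d = 0.24 is small by Cohen's convention (0.2/0.5/0.8).

Threshold: power ≥ 0.80 is conventionally adequate.
Power ≈ 0.22 → the study is underpowered (power < 0.80).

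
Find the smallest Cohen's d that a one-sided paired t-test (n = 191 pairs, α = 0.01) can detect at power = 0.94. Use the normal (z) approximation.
d ≈ 0.28

Minimum detectable effect (paired t-test, normal approximation):
d = (z_α + z_β) / √n
d = (2.326 + 1.555) / √191
d = 3.881 / 13.820
d ≈ 0.28

By Cohen's convention (0.2 small / 0.5 medium / 0.8 large): small effect.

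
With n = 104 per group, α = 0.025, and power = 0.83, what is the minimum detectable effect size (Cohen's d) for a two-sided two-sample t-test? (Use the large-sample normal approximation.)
d ≈ 0.44

Minimum detectable effect (two-sample t-test, normal approximation):
d = (z_{α/2} + z_β) / √(n/2)
d = (2.241 + 0.954) / √(104/2)
d = 3.196 / 7.211
d ≈ 0.44

By Cohen's convention (0.2 small / 0.5 medium / 0.8 large): small effect.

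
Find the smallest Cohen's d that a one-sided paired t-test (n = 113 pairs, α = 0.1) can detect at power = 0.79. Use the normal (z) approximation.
d ≈ 0.20

Minimum detectable effect (paired t-test, normal approximation):
d = (z_α + z_β) / √n
d = (1.282 + 0.806) / √113
d = 2.088 / 10.630
d ≈ 0.20

By Cohen's convention (0.2 small / 0.5 medium / 0.8 large): small effect.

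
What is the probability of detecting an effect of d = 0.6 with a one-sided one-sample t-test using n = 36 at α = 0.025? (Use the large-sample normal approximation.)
Power ≈ 0.95

Power calculation (one-sample t-test, normal approximation):
z_β = d · √n - z_α
z_β = 0.6 · √36 - 1.960
z_β = 0.6 · 6.000 - 1.960
z_β = 1.640

Power = Φ(z_β) = Φ(1.640) ≈ 0.950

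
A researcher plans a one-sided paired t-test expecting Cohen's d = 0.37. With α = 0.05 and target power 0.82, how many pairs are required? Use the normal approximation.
n = 48 pairs

Sample size formula (paired t-test, normal approximation):
n = ((z_α + z_β) / d)²

z_α = 1.645 (for α = 0.05, one-sided)
z_β = 0.915 (for power = 0.82)
d = 0.37

n = ((1.645 + 0.915) / 0.37)²
n = (6.919)²
n ≈ 47.87
Round up to the next whole number: n = 48 pairs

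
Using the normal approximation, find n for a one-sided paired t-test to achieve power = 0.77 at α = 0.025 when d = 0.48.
n = 32 pairs

Sample size formula (paired t-test, normal approximation):
n = ((z_α + z_β) / d)²

z_α = 1.960 (for α = 0.025, one-sided)
z_β = 0.739 (for power = 0.77)
d = 0.48

n = ((1.960 + 0.739) / 0.48)²
n = (5.623)²
n ≈ 31.62
Round up to the next whole number: n = 32 pairs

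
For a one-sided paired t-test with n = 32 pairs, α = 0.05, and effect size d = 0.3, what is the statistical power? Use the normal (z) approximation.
Power ≈ 0.52

Power calculation (paired t-test, normal approximation):
z_β = d · √n - z_α
z_β = 0.3 · √32 - 1.645
z_β = 0.3 · 5.657 - 1.645
z_β = 0.052

Power = Φ(z_β) = Φ(0.052) ≈ 0.521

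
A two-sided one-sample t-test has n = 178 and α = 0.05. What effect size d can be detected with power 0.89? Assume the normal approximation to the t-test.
d ≈ 0.24

Minimum detectable effect (one-sample t-test, normal approximation):
d = (z_{α/2} + z_β) / √n
d = (1.960 + 1.227) / √178
d = 3.186 / 13.342
d ≈ 0.24

By Cohen's convention (0.2 small / 0.5 medium / 0.8 large): small effect.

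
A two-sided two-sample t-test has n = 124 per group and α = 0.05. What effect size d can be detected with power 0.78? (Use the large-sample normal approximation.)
d ≈ 0.35

Minimum detectable effect (two-sample t-test, normal approximation):
d = (z_{α/2} + z_β) / √(n/2)
d = (1.960 + 0.772) / √(124/2)
d = 2.732 / 7.874
d ≈ 0.35

By Cohen's convention (0.2 small / 0.5 medium / 0.8 large): small effect.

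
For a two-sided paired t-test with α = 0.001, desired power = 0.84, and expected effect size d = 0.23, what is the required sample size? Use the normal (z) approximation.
n = 348 pairs

Sample size formula (paired t-test, normal approximation):
n = ((z_{α/2} + z_β) / d)²

z_{α/2} = 3.291 (for α = 0.001, two-sided)
z_β = 0.994 (for power = 0.84)
d = 0.23

n = ((3.291 + 0.994) / 0.23)²
n = (18.630)²
n ≈ 347.08
Round up to the next whole number: n = 348 pairs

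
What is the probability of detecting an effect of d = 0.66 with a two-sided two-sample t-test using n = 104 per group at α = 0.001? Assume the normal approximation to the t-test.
Power ≈ 0.93

Power calculation (two-sample t-test, normal approximation):
z_β = d · √(n/2) - z_{α/2}
z_β = 0.66 · √(104/2) - 3.291
z_β = 0.66 · 7.211 - 3.291
z_β = 1.469

Power = Φ(z_β) = Φ(1.469) ≈ 0.929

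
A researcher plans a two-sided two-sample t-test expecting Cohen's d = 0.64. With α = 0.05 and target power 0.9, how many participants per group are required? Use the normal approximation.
n = 52 per group

Sample size formula (two-sample t-test, normal approximation):
n = 2 · ((z_{α/2} + z_β) / d)²

z_{α/2} = 1.960 (for α = 0.05, two-sided)
z_β = 1.282 (for power = 0.9)
d = 0.64

n = 2 · ((1.960 + 1.282) / 0.64)²
n = 2 · (5.066)²
n ≈ 51.33
Round up to the next whole number: n = 52 per group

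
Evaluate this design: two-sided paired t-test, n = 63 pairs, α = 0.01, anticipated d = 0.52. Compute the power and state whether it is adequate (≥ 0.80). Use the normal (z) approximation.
Power ≈ 0.94; the study is adequately powered (power ≥ 0.80)

Power calculation (paired t-test, normal approximation):
z_β = d · √n - z_{α/2}
z_β = 0.52 · √63 - 2.576
z_β = 0.52 · 7.937 - 2.576
z_β = 1.552

Power = Φ(z_β) = Φ(1.552) ≈ 0.940

Effect size d = 0.52 is medium by Cohen's convention (0.2/0.5/0.8).

Threshold: power ≥ 0.80 is conventionally adequate.
Power ≈ 0.94 → the study is adequately powered (power ≥ 0.80).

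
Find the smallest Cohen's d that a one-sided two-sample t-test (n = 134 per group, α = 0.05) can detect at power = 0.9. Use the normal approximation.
d ≈ 0.36

Minimum detectable effect (two-sample t-test, normal approximation):
d = (z_α + z_β) / √(n/2)
d = (1.645 + 1.282) / √(134/2)
d = 2.926 / 8.185
d ≈ 0.36

By Cohen's convention (0.2 small / 0.5 medium / 0.8 large): small effect.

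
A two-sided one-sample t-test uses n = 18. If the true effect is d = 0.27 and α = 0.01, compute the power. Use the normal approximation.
Power ≈ 0.08

Power calculation (one-sample t-test, normal approximation):
z_β = d · √n - z_{α/2}
z_β = 0.27 · √18 - 2.576
z_β = 0.27 · 4.243 - 2.576
z_β = -1.430

Power = Φ(z_β) = Φ(-1.430) ≈ 0.076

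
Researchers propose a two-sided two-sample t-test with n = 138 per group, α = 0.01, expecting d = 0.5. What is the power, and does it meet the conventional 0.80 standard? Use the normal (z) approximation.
Power ≈ 0.94; the study is adequately powered (power ≥ 0.80)

Power calculation (two-sample t-test, normal approximation):
z_β = d · √(n/2) - z_{α/2}
z_β = 0.5 · √(138/2) - 2.576
z_β = 0.5 · 8.307 - 2.576
z_β = 1.577

Power = Φ(z_β) = Φ(1.577) ≈ 0.943

Effect size d = 0.5 is medium by Cohen's convention (0.2/0.5/0.8).

Threshold: power ≥ 0.80 is conventionally adequate.
Power ≈ 0.94 → the study is adequately powered (power ≥ 0.80).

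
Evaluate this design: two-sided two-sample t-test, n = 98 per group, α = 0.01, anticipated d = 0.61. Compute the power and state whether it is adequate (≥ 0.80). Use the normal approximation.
Power ≈ 0.95; the study is adequately powered (power ≥ 0.80)

Power calculation (two-sample t-test, normal approximation):
z_β = d · √(n/2) - z_{α/2}
z_β = 0.61 · √(98/2) - 2.576
z_β = 0.61 · 7.000 - 2.576
z_β = 1.694

Power = Φ(z_β) = Φ(1.694) ≈ 0.955

Effect size d = 0.61 is medium by Cohen's convention (0.2/0.5/0.8).

Threshold: power ≥ 0.80 is conventionally adequate.
Power ≈ 0.95 → the study is adequately powered (power ≥ 0.80).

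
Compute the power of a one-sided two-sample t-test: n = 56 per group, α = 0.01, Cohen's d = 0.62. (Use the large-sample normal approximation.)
Power ≈ 0.83

Power calculation (two-sample t-test, normal approximation):
z_β = d · √(n/2) - z_α
z_β = 0.62 · √(56/2) - 2.326
z_β = 0.62 · 5.292 - 2.326
z_β = 0.954

Power = Φ(z_β) = Φ(0.954) ≈ 0.830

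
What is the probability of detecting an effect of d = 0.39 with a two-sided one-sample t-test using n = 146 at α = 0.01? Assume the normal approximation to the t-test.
Power ≈ 0.98

Power calculation (one-sample t-test, normal approximation):
z_β = d · √n - z_{α/2}
z_β = 0.39 · √146 - 2.576
z_β = 0.39 · 12.083 - 2.576
z_β = 2.137

Power = Φ(z_β) = Φ(2.137) ≈ 0.984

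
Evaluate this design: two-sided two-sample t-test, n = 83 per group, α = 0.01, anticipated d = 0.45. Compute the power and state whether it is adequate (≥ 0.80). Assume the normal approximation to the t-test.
Power ≈ 0.63; the study is underpowered (power < 0.80)

Power calculation (two-sample t-test, normal approximation):
z_β = d · √(n/2) - z_{α/2}
z_β = 0.45 · √(83/2) - 2.576
z_β = 0.45 · 6.442 - 2.576
z_β = 0.323

Power = Φ(z_β) = Φ(0.323) ≈ 0.627

Effect size d = 0.45 is small by Cohen's convention (0.2/0.5/0.8).

Threshold: power ≥ 0.80 is conventionally adequate.
Power ≈ 0.63 → the study is underpowered (power < 0.80).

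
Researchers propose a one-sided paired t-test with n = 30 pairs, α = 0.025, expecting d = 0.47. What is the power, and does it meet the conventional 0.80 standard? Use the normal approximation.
Power ≈ 0.73; the study is underpowered (power < 0.80)

Power calculation (paired t-test, normal approximation):
z_β = d · √n - z_α
z_β = 0.47 · √30 - 1.960
z_β = 0.47 · 5.477 - 1.960
z_β = 0.614

Power = Φ(z_β) = Φ(0.614) ≈ 0.731

Effect size d = 0.47 is small by Cohen's convention (0.2/0.5/0.8).

Threshold: power ≥ 0.80 is conventionally adequate.
Power ≈ 0.73 → the study is underpowered (power < 0.80).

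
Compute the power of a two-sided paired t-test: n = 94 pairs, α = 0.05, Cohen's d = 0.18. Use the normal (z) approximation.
Power ≈ 0.41

Power calculation (paired t-test, normal approximation):
z_β = d · √n - z_{α/2}
z_β = 0.18 · √94 - 1.960
z_β = 0.18 · 9.695 - 1.960
z_β = -0.215

Power = Φ(z_β) = Φ(-0.215) ≈ 0.415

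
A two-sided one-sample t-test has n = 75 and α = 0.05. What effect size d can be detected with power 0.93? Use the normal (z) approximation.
d ≈ 0.40

Minimum detectable effect (one-sample t-test, normal approximation):
d = (z_{α/2} + z_β) / √n
d = (1.960 + 1.476) / √75
d = 3.436 / 8.660
d ≈ 0.40

By Cohen's convention (0.2 small / 0.5 medium / 0.8 large): small effect.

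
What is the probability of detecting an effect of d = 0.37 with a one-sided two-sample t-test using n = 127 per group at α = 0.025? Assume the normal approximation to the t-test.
Power ≈ 0.84

Power calculation (two-sample t-test, normal approximation):
z_β = d · √(n/2) - z_α
z_β = 0.37 · √(127/2) - 1.960
z_β = 0.37 · 7.969 - 1.960
z_β = 0.988

Power = Φ(z_β) = Φ(0.988) ≈ 0.839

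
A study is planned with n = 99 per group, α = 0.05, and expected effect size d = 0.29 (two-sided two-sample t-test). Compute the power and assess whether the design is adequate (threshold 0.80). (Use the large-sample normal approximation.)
Power ≈ 0.53; the study is underpowered (power < 0.80)

Power calculation (two-sample t-test, normal approximation):
z_β = d · √(n/2) - z_{α/2}
z_β = 0.29 · √(99/2) - 1.960
z_β = 0.29 · 7.036 - 1.960
z_β = 0.080

Power = Φ(z_β) = Φ(0.080) ≈ 0.532

Effect size d = 0.29 is small by Cohen's convention (0.2/0.5/0.8).

Threshold: power ≥ 0.80 is conventionally adequate.
Power ≈ 0.53 → the study is underpowered (power < 0.80).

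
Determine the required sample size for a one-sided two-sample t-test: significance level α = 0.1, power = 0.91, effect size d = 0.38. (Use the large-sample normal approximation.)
n = 96 per group

Sample size formula (two-sample t-test, normal approximation):
n = 2 · ((z_α + z_β) / d)²

z_α = 1.282 (for α = 0.1, one-sided)
z_β = 1.341 (for power = 0.91)
d = 0.38

n = 2 · ((1.282 + 1.341) / 0.38)²
n = 2 · (6.903)²
n ≈ 95.30
Round up to the next whole number: n = 96 per group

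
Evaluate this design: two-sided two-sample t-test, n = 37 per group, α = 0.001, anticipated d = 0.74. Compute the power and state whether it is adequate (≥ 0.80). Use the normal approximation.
Power ≈ 0.46; the study is underpowered (power < 0.80)

Power calculation (two-sample t-test, normal approximation):
z_β = d · √(n/2) - z_{α/2}
z_β = 0.74 · √(37/2) - 3.291
z_β = 0.74 · 4.301 - 3.291
z_β = -0.108

Power = Φ(z_β) = Φ(-0.108) ≈ 0.457

Effect size d = 0.74 is medium by Cohen's convention (0.2/0.5/0.8).

Threshold: power ≥ 0.80 is conventionally adequate.
Power ≈ 0.46 → the study is underpowered (power < 0.80).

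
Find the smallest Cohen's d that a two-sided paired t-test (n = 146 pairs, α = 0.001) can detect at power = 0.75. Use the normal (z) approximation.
d ≈ 0.33

Minimum detectable effect (paired t-test, normal approximation):
d = (z_{α/2} + z_β) / √n
d = (3.291 + 0.674) / √146
d = 3.965 / 12.083
d ≈ 0.33

By Cohen's convention (0.2 small / 0.5 medium / 0.8 large): small effect.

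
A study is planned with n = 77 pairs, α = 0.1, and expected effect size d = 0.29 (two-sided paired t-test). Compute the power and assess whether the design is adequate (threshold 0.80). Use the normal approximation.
Power ≈ 0.82; the study is adequately powered (power ≥ 0.80)

Power calculation (paired t-test, normal approximation):
z_β = d · √n - z_{α/2}
z_β = 0.29 · √77 - 1.645
z_β = 0.29 · 8.775 - 1.645
z_β = 0.900

Power = Φ(z_β) = Φ(0.900) ≈ 0.816

Effect size d = 0.29 is small by Cohen's convention (0.2/0.5/0.8).

Threshold: power ≥ 0.80 is conventionally adequate.
Power ≈ 0.82 → the study is adequately powered (power ≥ 0.80).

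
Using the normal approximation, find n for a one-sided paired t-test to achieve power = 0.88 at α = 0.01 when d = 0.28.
n = 157 pairs

Sample size formula (paired t-test, normal approximation):
n = ((z_α + z_β) / d)²

z_α = 2.326 (for α = 0.01, one-sided)
z_β = 1.175 (for power = 0.88)
d = 0.28

n = ((2.326 + 1.175) / 0.28)²
n = (12.504)²
n ≈ 156.35
Round up to the next whole number: n = 157 pairs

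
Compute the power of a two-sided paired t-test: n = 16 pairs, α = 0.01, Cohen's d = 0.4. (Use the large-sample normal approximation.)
Power ≈ 0.16

Power calculation (paired t-test, normal approximation):
z_β = d · √n - z_{α/2}
z_β = 0.4 · √16 - 2.576
z_β = 0.4 · 4.000 - 2.576
z_β = -0.976

Power = Φ(z_β) = Φ(-0.976) ≈ 0.165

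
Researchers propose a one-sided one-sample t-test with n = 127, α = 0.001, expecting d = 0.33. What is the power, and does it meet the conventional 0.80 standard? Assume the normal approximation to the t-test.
Power ≈ 0.74; the study is underpowered (power < 0.80)

Power calculation (one-sample t-test, normal approximation):
z_β = d · √n - z_α
z_β = 0.33 · √127 - 3.090
z_β = 0.33 · 11.269 - 3.090
z_β = 0.629

Power = Φ(z_β) = Φ(0.629) ≈ 0.735

Effect size d = 0.33 is small by Cohen's convention (0.2/0.5/0.8).

Threshold: power ≥ 0.80 is conventionally adequate.
Power ≈ 0.74 → the study is underpowered (power < 0.80).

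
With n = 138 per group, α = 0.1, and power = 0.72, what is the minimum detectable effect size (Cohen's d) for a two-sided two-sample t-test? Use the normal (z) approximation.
d ≈ 0.27

Minimum detectable effect (two-sample t-test, normal approximation):
d = (z_{α/2} + z_β) / √(n/2)
d = (1.645 + 0.583) / √(138/2)
d = 2.228 / 8.307
d ≈ 0.27

By Cohen's convention (0.2 small / 0.5 medium / 0.8 large): small effect.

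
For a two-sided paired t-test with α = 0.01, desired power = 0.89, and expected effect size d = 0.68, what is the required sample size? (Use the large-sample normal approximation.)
n = 32 pairs

Sample size formula (paired t-test, normal approximation):
n = ((z_{α/2} + z_β) / d)²

z_{α/2} = 2.576 (for α = 0.01, two-sided)
z_β = 1.227 (for power = 0.89)
d = 0.68

n = ((2.576 + 1.227) / 0.68)²
n = (5.593)²
n ≈ 31.28
Round up to the next whole number: n = 32 pairs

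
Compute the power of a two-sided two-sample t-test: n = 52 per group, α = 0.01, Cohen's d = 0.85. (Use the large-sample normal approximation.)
Power ≈ 0.96

Power calculation (two-sample t-test, normal approximation):
z_β = d · √(n/2) - z_{α/2}
z_β = 0.85 · √(52/2) - 2.576
z_β = 0.85 · 5.099 - 2.576
z_β = 1.758

Power = Φ(z_β) = Φ(1.758) ≈ 0.961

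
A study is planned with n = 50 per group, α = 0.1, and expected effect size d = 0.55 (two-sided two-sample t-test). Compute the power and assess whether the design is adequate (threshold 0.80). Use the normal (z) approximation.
Power ≈ 0.87; the study is adequately powered (power ≥ 0.80)

Power calculation (two-sample t-test, normal approximation):
z_β = d · √(n/2) - z_{α/2}
z_β = 0.55 · √(50/2) - 1.645
z_β = 0.55 · 5.000 - 1.645
z_β = 1.105

Power = Φ(z_β) = Φ(1.105) ≈ 0.865

Effect size d = 0.55 is medium by Cohen's convention (0.2/0.5/0.8).

Threshold: power ≥ 0.80 is conventionally adequate.
Power ≈ 0.87 → the study is adequately powered (power ≥ 0.80).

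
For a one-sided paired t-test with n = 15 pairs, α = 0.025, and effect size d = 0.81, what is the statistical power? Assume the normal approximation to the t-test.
Power ≈ 0.88

Power calculation (paired t-test, normal approximation):
z_β = d · √n - z_α
z_β = 0.81 · √15 - 1.960
z_β = 0.81 · 3.873 - 1.960
z_β = 1.177

Power = Φ(z_β) = Φ(1.177) ≈ 0.880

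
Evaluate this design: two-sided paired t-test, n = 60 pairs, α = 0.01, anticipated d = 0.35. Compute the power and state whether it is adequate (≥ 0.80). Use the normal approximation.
Power ≈ 0.55; the study is underpowered (power < 0.80)

Power calculation (paired t-test, normal approximation):
z_β = d · √n - z_{α/2}
z_β = 0.35 · √60 - 2.576
z_β = 0.35 · 7.746 - 2.576
z_β = 0.135

Power = Φ(z_β) = Φ(0.135) ≈ 0.554

Effect size d = 0.35 is small by Cohen's convention (0.2/0.5/0.8).

Threshold: power ≥ 0.80 is conventionally adequate.
Power ≈ 0.55 → the study is underpowered (power < 0.80).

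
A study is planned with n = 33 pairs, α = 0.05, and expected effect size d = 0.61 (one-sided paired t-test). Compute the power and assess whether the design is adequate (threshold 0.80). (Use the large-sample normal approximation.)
Power ≈ 0.97; the study is adequately powered (power ≥ 0.80)

Power calculation (paired t-test, normal approximation):
z_β = d · √n - z_α
z_β = 0.61 · √33 - 1.645
z_β = 0.61 · 5.745 - 1.645
z_β = 1.859

Power = Φ(z_β) = Φ(1.859) ≈ 0.969

Effect size d = 0.61 is medium by Cohen's convention (0.2/0.5/0.8).

Threshold: power ≥ 0.80 is conventionally adequate.
Power ≈ 0.97 → the study is adequately powered (power ≥ 0.80).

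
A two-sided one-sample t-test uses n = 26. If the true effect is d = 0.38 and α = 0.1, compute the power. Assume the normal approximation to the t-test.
Power ≈ 0.62

Power calculation (one-sample t-test, normal approximation):
z_β = d · √n - z_{α/2}
z_β = 0.38 · √26 - 1.645
z_β = 0.38 · 5.099 - 1.645
z_β = 0.293

Power = Φ(z_β) = Φ(0.293) ≈ 0.615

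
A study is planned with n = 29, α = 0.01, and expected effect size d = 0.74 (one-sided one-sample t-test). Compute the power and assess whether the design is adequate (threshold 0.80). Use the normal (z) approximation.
Power ≈ 0.95; the study is adequately powered (power ≥ 0.80)

Power calculation (one-sample t-test, normal approximation):
z_β = d · √n - z_α
z_β = 0.74 · √29 - 2.326
z_β = 0.74 · 5.385 - 2.326
z_β = 1.659

Power = Φ(z_β) = Φ(1.659) ≈ 0.951

Effect size d = 0.74 is medium by Cohen's convention (0.2/0.5/0.8).

Threshold: power ≥ 0.80 is conventionally adequate.
Power ≈ 0.95 → the study is adequately powered (power ≥ 0.80).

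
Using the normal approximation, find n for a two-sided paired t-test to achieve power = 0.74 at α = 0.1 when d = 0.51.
n = 21 pairs

Sample size formula (paired t-test, normal approximation):
n = ((z_{α/2} + z_β) / d)²

z_{α/2} = 1.645 (for α = 0.1, two-sided)
z_β = 0.643 (for power = 0.74)
d = 0.51

n = ((1.645 + 0.643) / 0.51)²
n = (4.486)²
n ≈ 20.12
Round up to the next whole number: n = 21 pairs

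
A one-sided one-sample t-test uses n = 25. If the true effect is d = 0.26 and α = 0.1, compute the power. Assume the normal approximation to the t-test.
Power ≈ 0.51

Power calculation (one-sample t-test, normal approximation):
z_β = d · √n - z_α
z_β = 0.26 · √25 - 1.282
z_β = 0.26 · 5.000 - 1.282
z_β = 0.018

Power = Φ(z_β) = Φ(0.018) ≈ 0.507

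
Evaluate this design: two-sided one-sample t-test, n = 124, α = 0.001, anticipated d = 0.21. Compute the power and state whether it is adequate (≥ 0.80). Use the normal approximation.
Power ≈ 0.17; the study is underpowered (power < 0.80)

Power calculation (one-sample t-test, normal approximation):
z_β = d · √n - z_{α/2}
z_β = 0.21 · √124 - 3.291
z_β = 0.21 · 11.136 - 3.291
z_β = -0.952

Power = Φ(z_β) = Φ(-0.952) ≈ 0.171

Effect size d = 0.21 is small by Cohen's convention (0.2/0.5/0.8).

Threshold: power ≥ 0.80 is conventionally adequate.
Power ≈ 0.17 → the study is underpowered (power < 0.80).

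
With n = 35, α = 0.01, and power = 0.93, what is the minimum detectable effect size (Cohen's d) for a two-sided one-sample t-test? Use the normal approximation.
d ≈ 0.68

Minimum detectable effect (one-sample t-test, normal approximation):
d = (z_{α/2} + z_β) / √n
d = (2.576 + 1.476) / √35
d = 4.052 / 5.916
d ≈ 0.68

By Cohen's convention (0.2 small / 0.5 medium / 0.8 large): medium effect.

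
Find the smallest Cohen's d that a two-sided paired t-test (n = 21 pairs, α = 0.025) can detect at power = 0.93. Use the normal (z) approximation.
d ≈ 0.81

Minimum detectable effect (paired t-test, normal approximation):
d = (z_{α/2} + z_β) / √n
d = (2.241 + 1.476) / √21
d = 3.717 / 4.583
d ≈ 0.81

By Cohen's convention (0.2 small / 0.5 medium / 0.8 large): large effect.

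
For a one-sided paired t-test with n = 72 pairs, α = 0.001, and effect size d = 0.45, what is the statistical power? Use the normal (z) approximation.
Power ≈ 0.77

Power calculation (paired t-test, normal approximation):
z_β = d · √n - z_α
z_β = 0.45 · √72 - 3.090
z_β = 0.45 · 8.485 - 3.090
z_β = 0.728

Power = Φ(z_β) = Φ(0.728) ≈ 0.767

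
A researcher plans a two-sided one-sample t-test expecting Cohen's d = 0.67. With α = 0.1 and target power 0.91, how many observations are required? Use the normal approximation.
n = 20

Sample size formula (one-sample t-test, normal approximation):
n = ((z_{α/2} + z_β) / d)²

z_{α/2} = 1.645 (for α = 0.1, two-sided)
z_β = 1.341 (for power = 0.91)
d = 0.67

n = ((1.645 + 1.341) / 0.67)²
n = (4.457)²
n ≈ 19.86
Round up to the next whole number: n = 20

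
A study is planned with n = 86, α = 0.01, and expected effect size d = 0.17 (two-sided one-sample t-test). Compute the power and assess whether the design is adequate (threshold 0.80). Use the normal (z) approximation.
Power ≈ 0.16; the study is underpowered (power < 0.80)

Power calculation (one-sample t-test, normal approximation):
z_β = d · √n - z_{α/2}
z_β = 0.17 · √86 - 2.576
z_β = 0.17 · 9.274 - 2.576
z_β = -0.999

Power = Φ(z_β) = Φ(-0.999) ≈ 0.159

Effect size d = 0.17 is very small by Cohen's convention (0.2/0.5/0.8).

Threshold: power ≥ 0.80 is conventionally adequate.
Power ≈ 0.16 → the study is underpowered (power < 0.80).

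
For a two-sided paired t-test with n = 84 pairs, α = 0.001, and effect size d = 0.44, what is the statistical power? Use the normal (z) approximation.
Power ≈ 0.77

Power calculation (paired t-test, normal approximation):
z_β = d · √n - z_{α/2}
z_β = 0.44 · √84 - 3.291
z_β = 0.44 · 9.165 - 3.291
z_β = 0.742

Power = Φ(z_β) = Φ(0.742) ≈ 0.771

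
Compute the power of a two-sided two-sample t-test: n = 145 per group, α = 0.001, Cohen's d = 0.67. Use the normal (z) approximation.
Power ≈ 0.99

Power calculation (two-sample t-test, normal approximation):
z_β = d · √(n/2) - z_{α/2}
z_β = 0.67 · √(145/2) - 3.291
z_β = 0.67 · 8.515 - 3.291
z_β = 2.414

Power = Φ(z_β) = Φ(2.414) ≈ 0.992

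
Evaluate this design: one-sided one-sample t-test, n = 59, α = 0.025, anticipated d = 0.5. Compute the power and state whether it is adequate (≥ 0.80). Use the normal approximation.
Power ≈ 0.97; the study is adequately powered (power ≥ 0.80)

Power calculation (one-sample t-test, normal approximation):
z_β = d · √n - z_α
z_β = 0.5 · √59 - 1.960
z_β = 0.5 · 7.681 - 1.960
z_β = 1.881

Power = Φ(z_β) = Φ(1.881) ≈ 0.970

Effect size d = 0.5 is medium by Cohen's convention (0.2/0.5/0.8).

Threshold: power ≥ 0.80 is conventionally adequate.
Power ≈ 0.97 → the study is adequately powered (power ≥ 0.80).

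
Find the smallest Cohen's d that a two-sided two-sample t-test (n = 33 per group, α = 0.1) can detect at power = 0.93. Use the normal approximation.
d ≈ 0.77

Minimum detectable effect (two-sample t-test, normal approximation):
d = (z_{α/2} + z_β) / √(n/2)
d = (1.645 + 1.476) / √(33/2)
d = 3.121 / 4.062
d ≈ 0.77

By Cohen's convention (0.2 small / 0.5 medium / 0.8 large): medium effect.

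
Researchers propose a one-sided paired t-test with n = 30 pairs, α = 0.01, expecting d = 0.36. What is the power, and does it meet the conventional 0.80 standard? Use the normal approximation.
Power ≈ 0.36; the study is underpowered (power < 0.80)

Power calculation (paired t-test, normal approximation):
z_β = d · √n - z_α
z_β = 0.36 · √30 - 2.326
z_β = 0.36 · 5.477 - 2.326
z_β = -0.355

Power = Φ(z_β) = Φ(-0.355) ≈ 0.361

Effect size d = 0.36 is small by Cohen's convention (0.2/0.5/0.8).

Threshold: power ≥ 0.80 is conventionally adequate.
Power ≈ 0.36 → the study is underpowered (power < 0.80).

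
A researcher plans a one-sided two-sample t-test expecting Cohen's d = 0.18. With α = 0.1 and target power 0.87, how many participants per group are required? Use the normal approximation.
n = 358 per group

Sample size formula (two-sample t-test, normal approximation):
n = 2 · ((z_α + z_β) / d)²

z_α = 1.282 (for α = 0.1, one-sided)
z_β = 1.126 (for power = 0.87)
d = 0.18

n = 2 · ((1.282 + 1.126) / 0.18)²
n = 2 · (13.378)²
n ≈ 357.94
Round up to the next whole number: n = 358 per group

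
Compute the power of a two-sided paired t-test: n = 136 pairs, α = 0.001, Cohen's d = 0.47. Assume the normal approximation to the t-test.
Power ≈ 0.99

Power calculation (paired t-test, normal approximation):
z_β = d · √n - z_{α/2}
z_β = 0.47 · √136 - 3.291
z_β = 0.47 · 11.662 - 3.291
z_β = 2.191

Power = Φ(z_β) = Φ(2.191) ≈ 0.986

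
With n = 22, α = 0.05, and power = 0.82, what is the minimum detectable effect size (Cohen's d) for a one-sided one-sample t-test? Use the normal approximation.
d ≈ 0.55

Minimum detectable effect (one-sample t-test, normal approximation):
d = (z_α + z_β) / √n
d = (1.645 + 0.915) / √22
d = 2.560 / 4.690
d ≈ 0.55

By Cohen's convention (0.2 small / 0.5 medium / 0.8 large): medium effect.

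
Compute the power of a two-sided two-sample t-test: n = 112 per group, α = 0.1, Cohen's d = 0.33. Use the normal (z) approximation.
Power ≈ 0.80

Power calculation (two-sample t-test, normal approximation):
z_β = d · √(n/2) - z_{α/2}
z_β = 0.33 · √(112/2) - 1.645
z_β = 0.33 · 7.483 - 1.645
z_β = 0.825

Power = Φ(z_β) = Φ(0.825) ≈ 0.795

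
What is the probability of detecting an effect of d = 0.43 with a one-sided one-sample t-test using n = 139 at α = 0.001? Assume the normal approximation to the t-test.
Power ≈ 0.98

Power calculation (one-sample t-test, normal approximation):
z_β = d · √n - z_α
z_β = 0.43 · √139 - 3.090
z_β = 0.43 · 11.790 - 3.090
z_β = 1.979

Power = Φ(z_β) = Φ(1.979) ≈ 0.976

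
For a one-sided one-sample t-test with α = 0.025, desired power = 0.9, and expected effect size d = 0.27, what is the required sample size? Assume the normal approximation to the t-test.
n = 145

Sample size formula (one-sample t-test, normal approximation):
n = ((z_α + z_β) / d)²

z_α = 1.960 (for α = 0.025, one-sided)
z_β = 1.282 (for power = 0.9)
d = 0.27

n = ((1.960 + 1.282) / 0.27)²
n = (12.007)²
n ≈ 144.17
Round up to the next whole number: n = 145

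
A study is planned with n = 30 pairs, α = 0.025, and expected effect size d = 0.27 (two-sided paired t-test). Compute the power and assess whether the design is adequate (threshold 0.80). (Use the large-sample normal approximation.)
Power ≈ 0.22; the study is underpowered (power < 0.80)

Power calculation (paired t-test, normal approximation):
z_β = d · √n - z_{α/2}
z_β = 0.27 · √30 - 2.241
z_β = 0.27 · 5.477 - 2.241
z_β = -0.763

Power = Φ(z_β) = Φ(-0.763) ≈ 0.223

Effect size d = 0.27 is small by Cohen's convention (0.2/0.5/0.8).

Threshold: power ≥ 0.80 is conventionally adequate.
Power ≈ 0.22 → the study is underpowered (power < 0.80).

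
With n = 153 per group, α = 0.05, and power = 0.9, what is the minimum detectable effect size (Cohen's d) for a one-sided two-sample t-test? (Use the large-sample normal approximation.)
d ≈ 0.33

Minimum detectable effect (two-sample t-test, normal approximation):
d = (z_α + z_β) / √(n/2)
d = (1.645 + 1.282) / √(153/2)
d = 2.926 / 8.746
d ≈ 0.33

By Cohen's convention (0.2 small / 0.5 medium / 0.8 large): small effect.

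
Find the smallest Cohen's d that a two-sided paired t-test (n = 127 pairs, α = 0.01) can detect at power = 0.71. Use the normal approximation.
d ≈ 0.28

Minimum detectable effect (paired t-test, normal approximation):
d = (z_{α/2} + z_β) / √n
d = (2.576 + 0.553) / √127
d = 3.129 / 11.269
d ≈ 0.28

By Cohen's convention (0.2 small / 0.5 medium / 0.8 large): small effect.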